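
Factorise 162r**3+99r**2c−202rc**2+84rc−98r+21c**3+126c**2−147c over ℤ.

Group: 2r(81r**2−72rc+7c**2+42c−49) + 3c(81r**2−72rc+7c**2+42c−49); both groups contain (81r**2−72rc+7c**2+42c−49), so (2r+3c) is a factor with cofactor 81r**2−72rc+7c**2+42c−49.
The cofactor groups again: 81r**2−72rc+7c**2+42c−49 = 9r(9r−c−7) + (−7c+7)(9r−c−7); both groups contain (9r−c−7), giving (9r−7c+7)(9r−c−7).

(9r−7c+7)(9r−c−7)(2r+3c)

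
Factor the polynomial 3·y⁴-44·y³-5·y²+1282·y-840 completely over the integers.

Trying the rational-root candidates, y = 7 is a root, so (y-7) divides it; the quotient is 3·y³-23·y²-166·y+120.
Then y = -5 is a root, giving the factor (y+5) and quotient 3·y²-38·y+24.
The remaining quadratic factors as (y-12)(3·y-2).

(3·y-2)·(y+5)·(y-12)·(y-7)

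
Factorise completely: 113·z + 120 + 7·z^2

(7·z + 8)·(z + 15)

Need a pair with product 7·120 = 840 and sum 113: that's 8 and 105.
Split the middle term: 7·z^2 + 8·z + 105·z + 120 = z·(7·z + 8) + 15·(7·z + 8).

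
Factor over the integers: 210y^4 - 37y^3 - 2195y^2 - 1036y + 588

(2y - 7)(3y - 1)(5y + 14)(7y + 6)

Among the possible rational roots, y = -6/7 is a root, giving the factor (7y + 6) and quotient 30y^3 - 31y^2 - 287y + 98.
Continuing, y = 7/2 is a root, giving the factor (2y - 7) and quotient 15y^2 + 37y - 14.
The remaining quadratic factors as (3y - 1)(5y + 14).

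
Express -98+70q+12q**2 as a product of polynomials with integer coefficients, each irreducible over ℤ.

Pull out the common factor 2, then factor the remaining trinomial.

2(6q-7)(q+7)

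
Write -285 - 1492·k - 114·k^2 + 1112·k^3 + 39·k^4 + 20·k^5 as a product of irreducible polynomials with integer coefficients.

Testing divisors of the constant over divisors of the leading coefficient, k = 5/4 is a root, so (4·k - 5) is a factor; dividing leaves 5·k^4 + 16·k^3 + 298·k^2 + 344·k + 57.
Next, k = -1/5 is a root, so (5·k + 1) is a factor; dividing leaves k^3 + 3·k^2 + 59·k + 57.
Continuing, k = -1 is a root, so (k + 1) is a factor; dividing leaves k^2 + 2·k + 57.
The quadratic k^2 + 2·k + 57 has discriminant -224 < 0 and is irreducible over ℤ.

(4·k - 5)·(5·k + 1)·(k + 1)·(k^2 + 2·k + 57)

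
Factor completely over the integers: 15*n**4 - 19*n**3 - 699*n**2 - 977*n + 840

(3*n + 7)*(5*n - 3)*(n + 5)*(n - 8)

By the rational root theorem, n = -7/3 is a root, giving the factor (3*n + 7) and quotient 5*n**3 - 18*n**2 - 191*n + 120.
Next, n = 8 is a root, so (n - 8) is a factor; dividing leaves 5*n**2 + 22*n - 15.
The remaining quadratic factors as (5*n - 3)(n + 5).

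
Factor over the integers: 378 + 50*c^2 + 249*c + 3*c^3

(3*c + 14)*(c + 3)*(c + 9)

Among the possible rational roots, c = -3 is a root, so (c + 3) is a factor; dividing leaves 3*c^2 + 41*c + 126.
The remaining quadratic factors as (c + 9)(3*c + 14).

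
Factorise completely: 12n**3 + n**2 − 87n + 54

Among the possible rational roots, n = 9/4 is a root, so (4n − 9) is a factor; dividing leaves 3n**2 + 7n − 6.
The remaining quadratic factors as (n + 3)(3n − 2).

(3n − 2)(4n − 9)(n + 3)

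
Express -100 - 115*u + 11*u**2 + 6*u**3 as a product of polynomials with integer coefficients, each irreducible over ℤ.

Testing divisors of the constant over divisors of the leading coefficient, u = -5 is a root, giving the factor (u + 5) and quotient 6*u**2 - 19*u - 20.
The remaining quadratic factors as (u - 4)(6*u + 5).

(6*u + 5)*(u + 5)*(u - 4)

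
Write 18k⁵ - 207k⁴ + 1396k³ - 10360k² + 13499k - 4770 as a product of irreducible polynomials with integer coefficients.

By the rational root theorem, k = 5/6 is a root, so (6k - 5) is a factor; dividing leaves 3k⁴ - 32k³ + 206k² - 1555k + 954.
Then k = 2/3 is a root, so (3k - 2) is a factor; dividing leaves k³ - 10k² + 62k - 477.
Next, k = 9 is a root, so (k - 9) divides it; the quotient is k² - k + 53.
The quadratic k² - k + 53 has discriminant -211 < 0 and is irreducible over ℤ.

(3k - 2)(6k - 5)(k - 9)(k² - k + 53)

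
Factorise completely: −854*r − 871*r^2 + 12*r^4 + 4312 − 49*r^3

Testing divisors of the constant over divisors of the leading coefficient, r = −14/3 is a root, giving the factor (3*r + 14) and quotient 4*r^3 − 35*r^2 − 127*r + 308.
Next, r = 11 is a root, so (r − 11) divides it; the quotient is 4*r^2 + 9*r − 28.
The remaining quadratic factors as (r + 4)(4*r − 7).

(3*r + 14)*(4*r − 7)*(r + 4)*(r − 11)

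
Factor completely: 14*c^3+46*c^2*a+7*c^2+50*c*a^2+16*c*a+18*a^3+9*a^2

(2*c+2*a+1)*(7*c+9*a)*(c+a)

Group: 7*c*(2*c^2+4*c*a+c+2*a^2+a) + 9*a*(2*c^2+4*c*a+c+2*a^2+a); both groups contain (2*c^2+4*c*a+c+2*a^2+a), so (7*c+9*a) is a factor with cofactor 2*c^2+4*c*a+c+2*a^2+a.
The cofactor groups again: 2*c^2+4*c*a+c+2*a^2+a = 2*c*(c+a) + (2*a+1)*(c+a); both groups contain (c+a), giving (2*c+2*a+1)*(c+a).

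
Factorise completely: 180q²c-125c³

Pull out the common factor 5c; 36q²-25c² is a difference of squares.

5c(6q-5c)(6q+5c)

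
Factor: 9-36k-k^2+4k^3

Testing divisors of the constant over divisors of the leading coefficient, k = -3 is a root, so (k+3) is a factor; dividing leaves 4k^2-13k+3.
The remaining quadratic factors as (k-3)(4k-1).

(4k-1)(k+3)(k-3)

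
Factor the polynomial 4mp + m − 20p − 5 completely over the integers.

(4p + 1)(m − 5)

Group as (4mp + m) + (−20p − 5) = m(4p + 1) − 5(4p + 1).
Both groups share the factor (4p + 1).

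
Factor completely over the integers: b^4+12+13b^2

Substitute u = b^2 to get a quadratic in u, then factor.
b^2+12 is irreducible over ℤ (always positive, so no real roots).
b^2+1 is irreducible over ℤ (sum of squares).

(b^2+1)(b^2+12)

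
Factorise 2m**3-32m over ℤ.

2m(m+4)(m-4)

Factor out 2m, leaving m**2-16, which is a difference of two squares.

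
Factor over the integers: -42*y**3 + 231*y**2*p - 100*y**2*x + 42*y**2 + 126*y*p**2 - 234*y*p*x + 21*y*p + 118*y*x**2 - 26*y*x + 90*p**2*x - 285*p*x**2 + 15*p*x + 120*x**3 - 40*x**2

-(y - 6*p + 3*x - 1)*(6*y + 3*p - 8*x)*(7*y + 5*x)

Group: 7*y*(-6*y**2 + 33*y*p - 10*y*x + 6*y + 18*p**2 - 57*p*x + 3*p + 24*x**2 - 8*x) + 5*x*(-6*y**2 + 33*y*p - 10*y*x + 6*y + 18*p**2 - 57*p*x + 3*p + 24*x**2 - 8*x); both groups contain (-6*y**2 + 33*y*p - 10*y*x + 6*y + 18*p**2 - 57*p*x + 3*p + 24*x**2 - 8*x), so (7*y + 5*x) is a factor with cofactor -6*y**2 + 33*y*p - 10*y*x + 6*y + 18*p**2 - 57*p*x + 3*p + 24*x**2 - 8*x.
The cofactor groups again: -6*y**2 + 33*y*p - 10*y*x + 6*y + 18*p**2 - 57*p*x + 3*p + 24*x**2 - 8*x = -6*y*(y - 6*p + 3*x - 1) + (-3*p + 8*x)*(y - 6*p + 3*x - 1); both groups contain (y - 6*p + 3*x - 1), giving -(6*y + 3*p - 8*x)*(y - 6*p + 3*x - 1).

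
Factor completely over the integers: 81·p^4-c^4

Write as (9·p^2)² − (c^2)², then factor 9·p^2-c^2 once more.

(3·p-c)·(3·p+c)·(9·p^2+c^2)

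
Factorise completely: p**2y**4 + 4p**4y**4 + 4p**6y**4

Factor out p**2y**4 first: what remains is 4p**4 + 4p**2 + 1.
Recognize a perfect-square trinomial with the parts 1 and 2p**2.

p**2y**4(2p**2 + 1)**2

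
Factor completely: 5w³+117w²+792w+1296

Trying the rational-root candidates, w = −9 is a root, so (w+9) divides it; the quotient is 5w²+72w+144.
The remaining quadratic factors as (5w+12)(w+12).

(5w+12)(w+12)(w+9)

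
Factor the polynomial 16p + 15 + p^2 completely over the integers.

(p + 1)(p + 15)

Two integers with product 15 and sum 16 are 1 and 15.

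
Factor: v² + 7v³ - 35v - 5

(7v + 1)(v² - 5)

Group as (7v³ - 35v) + (v² - 5) = 7v(v² - 5) + (v² - 5).
Both groups share the factor (v² - 5).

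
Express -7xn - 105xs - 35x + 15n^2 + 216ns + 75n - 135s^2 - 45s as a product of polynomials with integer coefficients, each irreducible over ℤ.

-(7x - 15n + 9s)(n + 15s + 5)

Group: -n(7x - 15n + 9s) + (-15s - 5)(7x - 15n + 9s); both groups contain (7x - 15n + 9s).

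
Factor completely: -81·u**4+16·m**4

Write as (4·m**2)² − (9·u**2)², then factor 4·m**2-9·u**2 once more.

(2·m+3·u)·(2·m-3·u)·(4·m**2+9·u**2)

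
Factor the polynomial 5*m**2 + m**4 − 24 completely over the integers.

(m**2 + 8)*(m**2 − 3)

Substitute u = m**2 to get a quadratic in u, then factor.
m**2 + 8 is irreducible over ℤ (always positive, so no real roots).
m**2 − 3 is irreducible over ℤ (3 is not a perfect square).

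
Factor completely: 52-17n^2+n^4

Substitute u = n^2 to get a quadratic in u, then factor.
n^2-4 is a difference of squares.
n^2-13 is irreducible over ℤ (13 is not a perfect square).

(n+2)(n-2)(n^2-13)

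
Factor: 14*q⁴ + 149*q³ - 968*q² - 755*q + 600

(2*q - 1)*(7*q + 8)*(q + 15)*(q - 5)

Among the possible rational roots, q = -8/7 is a root, giving the factor (7*q + 8) and quotient 2*q³ + 19*q² - 160*q + 75.
Next, q = 5 is a root, so (q - 5) divides it; the quotient is 2*q² + 29*q - 15.
The remaining quadratic factors as (2*q - 1)(q + 15).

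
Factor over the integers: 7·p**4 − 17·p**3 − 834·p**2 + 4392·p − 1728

Among the possible rational roots, p = 3/7 is a root, so (7·p − 3) divides it; the quotient is p**3 − 2·p**2 − 120·p + 576.
Continuing, p = −12 is a root, giving the factor (p + 12) and quotient p**2 − 14·p + 48.
The remaining quadratic factors as (p − 6)(p − 8).

(7·p − 3)·(p + 12)·(p − 6)·(p − 8)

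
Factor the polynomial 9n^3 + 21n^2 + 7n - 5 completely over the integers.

(3n + 5)(3n - 1)(n + 1)

Testing divisors of the constant over divisors of the leading coefficient, n = -5/3 is a root, so (3n + 5) divides it; the quotient is 3n^2 + 2n - 1.
The remaining quadratic factors as (n + 1)(3n - 1).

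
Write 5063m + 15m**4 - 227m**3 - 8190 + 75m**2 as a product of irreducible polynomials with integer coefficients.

(3m + 14)(5m - 9)(m - 13)(m - 5)

Trying the rational-root candidates, m = 9/5 is a root, so (5m - 9) is a factor; dividing leaves 3m**3 - 40m**2 - 57m + 910.
Next, m = -14/3 is a root, so (3m + 14) is a factor; dividing leaves m**2 - 18m + 65.
The remaining quadratic factors as (m - 13)(m - 5).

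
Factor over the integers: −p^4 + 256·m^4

(4·m + p)·(4·m − p)·(16·m^2 + p^2)

Write as (16·m^2)² − (p^2)², then factor 16·m^2 − p^2 once more.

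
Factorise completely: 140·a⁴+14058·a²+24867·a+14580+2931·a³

(4·a+9)·(5·a+12)·(7·a+9)·(a+15)

Trying the rational-root candidates, a = -9/4 is a root, giving the factor (4·a+9) and quotient 35·a³+654·a²+2043·a+1620.
Then a = -12/5 is a root, so (5·a+12) is a factor; dividing leaves 7·a²+114·a+135.
The remaining quadratic factors as (7·a+9)(a+15).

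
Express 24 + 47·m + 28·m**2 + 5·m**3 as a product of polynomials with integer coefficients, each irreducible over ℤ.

Trying the rational-root candidates, m = -3 is a root, giving the factor (m + 3) and quotient 5·m**2 + 13·m + 8.
The remaining quadratic factors as (m + 1)(5·m + 8).

(5·m + 8)·(m + 1)·(m + 3)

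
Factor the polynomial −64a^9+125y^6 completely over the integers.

(5y^2−4a^3)(25y^4+20y^2a^3+16a^6)

Recognize a difference of cubes with the parts 5y^2 and 4a^3.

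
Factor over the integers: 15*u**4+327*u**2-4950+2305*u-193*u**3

(3*u+10)*(5*u-11)*(u-5)*(u-9)

Among the possible rational roots, u = 11/5 is a root, so (5*u-11) is a factor; dividing leaves 3*u**3-32*u**2-5*u+450.
Continuing, u = 9 is a root, so (u-9) is a factor; dividing leaves 3*u**2-5*u-50.
The remaining quadratic factors as (u-5)(3*u+10).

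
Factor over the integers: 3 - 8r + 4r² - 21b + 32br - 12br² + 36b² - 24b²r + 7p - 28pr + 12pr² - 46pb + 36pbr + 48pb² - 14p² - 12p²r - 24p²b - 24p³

-(3p - 3b + 1)(2p + 4b + 2r - 1)(4p - 2r + 3)

Group: 3p(-8p² - 16pb - 4pr - 2p + 8br - 12b + 4r² - 8r + 3) + (-3b + 1)(-8p² - 16pb - 4pr - 2p + 8br - 12b + 4r² - 8r + 3); both groups contain (-8p² - 16pb - 4pr - 2p + 8br - 12b + 4r² - 8r + 3), so (3p - 3b + 1) is a factor with cofactor -8p² - 16pb - 4pr - 2p + 8br - 12b + 4r² - 8r + 3.
The cofactor groups again: -8p² - 16pb - 4pr - 2p + 8br - 12b + 4r² - 8r + 3 = -4p(2p + 4b + 2r - 1) + (2r - 3)(2p + 4b + 2r - 1); both groups contain (2p + 4b + 2r - 1), giving -(4p - 2r + 3)(2p + 4b + 2r - 1).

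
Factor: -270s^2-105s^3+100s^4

Pull out the common factor 5s^2, then factor the remaining trinomial.

5s^2(4s-9)(5s+6)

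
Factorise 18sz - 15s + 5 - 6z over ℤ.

(3s - 1)(6z - 5)

Group as (18sz - 15s) + (-6z + 5) = 3s(6z - 5) - (6z - 5).
Both groups share the factor (6z - 5).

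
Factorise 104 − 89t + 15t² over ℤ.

(3t − 13)(5t − 8)

Need a pair with product 15·104 = 1560 and sum −89: that's −24 and −65.
Split the middle term: 15t² − 24t − 65t + 104 = 3t(5t − 8) − 13(5t − 8).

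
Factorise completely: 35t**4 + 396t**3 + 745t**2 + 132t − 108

(5t + 3)(7t − 2)(t + 2)(t + 9)

Trying the rational-root candidates, t = −3/5 is a root, so (5t + 3) divides it; the quotient is 7t**3 + 75t**2 + 104t − 36.
Next, t = −9 is a root, so (t + 9) divides it; the quotient is 7t**2 + 12t − 4.
The remaining quadratic factors as (7t − 2)(t + 2).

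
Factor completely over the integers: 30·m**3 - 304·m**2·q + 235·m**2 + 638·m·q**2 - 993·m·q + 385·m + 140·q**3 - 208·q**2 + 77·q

Group: 3·m·(10·m**2 - 68·m·q + 55·m - 14·q**2 + 11·q) + (-10·q + 7)·(10·m**2 - 68·m·q + 55·m - 14·q**2 + 11·q); both groups contain (10·m**2 - 68·m·q + 55·m - 14·q**2 + 11·q), so (3·m - 10·q + 7) is a factor with cofactor 10·m**2 - 68·m·q + 55·m - 14·q**2 + 11·q.
The cofactor groups again: 10·m**2 - 68·m·q + 55·m - 14·q**2 + 11·q = 2·m·(5·m + q) + (-14·q + 11)·(5·m + q); both groups contain (5·m + q), giving (2·m - 14·q + 11)·(5·m + q).

(2·m - 14·q + 11)·(3·m - 10·q + 7)·(5·m + q)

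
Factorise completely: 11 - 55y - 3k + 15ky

(3k - 11)(5y - 1)

Group as (15ky - 3k) + (-55y + 11) = 3k(5y - 1) - 11(5y - 1).
Both groups share the factor (5y - 1).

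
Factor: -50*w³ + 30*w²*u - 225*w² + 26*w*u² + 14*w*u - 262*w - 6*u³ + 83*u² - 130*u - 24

Group: 10*w*(-5*w² + 6*w*u - 22*w - u² + 14*u - 24) + (6*u + 1)*(-5*w² + 6*w*u - 22*w - u² + 14*u - 24); both groups contain (-5*w² + 6*w*u - 22*w - u² + 14*u - 24), so (10*w + 6*u + 1) is a factor with cofactor -5*w² + 6*w*u - 22*w - u² + 14*u - 24.
The cofactor groups again: -5*w² + 6*w*u - 22*w - u² + 14*u - 24 = -w*(5*w - u + 12) + (u - 2)*(5*w - u + 12); both groups contain (5*w - u + 12), giving -(w - u + 2)*(5*w - u + 12).

-(5*w - u + 12)*(w - u + 2)*(10*w + 6*u + 1)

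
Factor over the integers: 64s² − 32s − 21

Need a pair with product 64·(−21) = −1344 and sum −32: that's 24 and −56.
Split the middle term: 64s² + 24s − 56s − 21 = 8s(8s + 3) − 7(8s + 3).

(8s + 3)(8s − 7)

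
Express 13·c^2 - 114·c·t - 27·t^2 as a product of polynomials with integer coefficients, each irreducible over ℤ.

Group: c·(13·c + 3·t) - 9·t·(13·c + 3·t); both groups contain (13·c + 3·t).

(13·c + 3·t)·(c - 9·t)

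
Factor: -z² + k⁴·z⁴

z²·(k²·z + 1)·(k²·z - 1)

Factor out z² first: what remains is k⁴·z² - 1.
Recognize a difference of squares with the parts k²·z and 1.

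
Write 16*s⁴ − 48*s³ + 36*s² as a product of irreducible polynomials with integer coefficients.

Factor out 4*s² first: what remains is 4*s² − 12*s + 9.
Recognize a perfect-square trinomial with the parts 3 and 2*s.

4*s²*(2*s − 3)²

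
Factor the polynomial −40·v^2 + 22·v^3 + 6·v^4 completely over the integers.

Pull out the common factor 2·v^2, then factor the remaining trinomial.

2·v^2·(3·v − 4)·(v + 5)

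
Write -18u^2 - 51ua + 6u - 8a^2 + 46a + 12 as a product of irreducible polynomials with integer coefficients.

Group: -6u(3u + 8a + 2) + (-a + 6)(3u + 8a + 2); both groups contain (3u + 8a + 2).

-(3u + 8a + 2)(6u + a - 6)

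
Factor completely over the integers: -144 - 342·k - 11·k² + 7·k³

(7·k + 3)·(k + 6)·(k - 8)

Testing divisors of the constant over divisors of the leading coefficient, k = -3/7 is a root, so (7·k + 3) divides it; the quotient is k² - 2·k - 48.
The remaining quadratic factors as (k - 8)(k + 6).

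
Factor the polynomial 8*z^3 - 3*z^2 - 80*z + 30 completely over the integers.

Group as (8*z^3 - 80*z) + (-3*z^2 + 30) = 8*z*(z^2 - 10) - 3*(z^2 - 10).
Both groups share the factor (z^2 - 10).

(8*z - 3)*(z^2 - 10)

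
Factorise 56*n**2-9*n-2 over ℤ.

Need a pair with product 56·(-2) = -112 and sum -9: that's 7 and -16.
Split the middle term: 56*n**2+7*n - 16*n-2 = 7*n*(8*n+1) - 2*(8*n+1).

(7*n-2)*(8*n+1)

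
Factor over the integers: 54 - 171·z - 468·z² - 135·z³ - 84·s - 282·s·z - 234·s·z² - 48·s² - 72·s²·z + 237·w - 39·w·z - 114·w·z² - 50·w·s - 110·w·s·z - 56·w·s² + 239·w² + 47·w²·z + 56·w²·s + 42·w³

Group: 3·w·(14·w² + 28·w·s + 39·w·z + 75·w + 36·s·z + 24·s + 27·z² + 99·z + 54) + (-2·s - 5·z + 1)·(14·w² + 28·w·s + 39·w·z + 75·w + 36·s·z + 24·s + 27·z² + 99·z + 54); both groups contain (14·w² + 28·w·s + 39·w·z + 75·w + 36·s·z + 24·s + 27·z² + 99·z + 54), so (3·w - 2·s - 5·z + 1) is a factor with cofactor 14·w² + 28·w·s + 39·w·z + 75·w + 36·s·z + 24·s + 27·z² + 99·z + 54.
The cofactor groups again: 14·w² + 28·w·s + 39·w·z + 75·w + 36·s·z + 24·s + 27·z² + 99·z + 54 = 2·w·(7·w + 9·z + 6) + (4·s + 3·z + 9)·(7·w + 9·z + 6); both groups contain (7·w + 9·z + 6), giving (2·w + 4·s + 3·z + 9)·(7·w + 9·z + 6).

(3·w - 2·s - 5·z + 1)·(2·w + 4·s + 3·z + 9)·(7·w + 9·z + 6)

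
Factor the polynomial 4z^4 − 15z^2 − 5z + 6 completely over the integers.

Trying the rational-root candidates, z = −1 is a root, giving the factor (z + 1) and quotient 4z^3 − 4z^2 − 11z + 6.
Continuing, z = 2 is a root, so (z − 2) is a factor; dividing leaves 4z^2 + 4z − 3.
The remaining quadratic factors as (2z + 3)(2z − 1).

(2z + 3)(2z − 1)(z + 1)(z − 2)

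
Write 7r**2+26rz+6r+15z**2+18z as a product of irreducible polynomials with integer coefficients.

(7r+5z+6)(r+3z)

Group: 7r(r+3z) + (5z+6)(r+3z); both groups contain (r+3z).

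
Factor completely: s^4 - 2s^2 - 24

Substitute u = s^2 to get a quadratic in u, then factor.
s^2 + 4 is irreducible over ℤ (sum of squares).
s^2 - 6 is irreducible over ℤ (6 is not a perfect square).

(s^2 + 4)(s^2 - 6)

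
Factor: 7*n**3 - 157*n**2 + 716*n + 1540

Among the possible rational roots, n = 10 is a root, giving the factor (n - 10) and quotient 7*n**2 - 87*n - 154.
The remaining quadratic factors as (7*n + 11)(n - 14).

(7*n + 11)*(n - 10)*(n - 14)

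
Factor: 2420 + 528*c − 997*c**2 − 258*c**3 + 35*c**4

(5*c + 11)*(7*c − 11)*(c + 2)*(c − 10)

Trying the rational-root candidates, c = −2 is a root, so (c + 2) divides it; the quotient is 35*c**3 − 328*c**2 − 341*c + 1210.
Next, c = 10 is a root, so (c − 10) is a factor; dividing leaves 35*c**2 + 22*c − 121.
The remaining quadratic factors as (7*c − 11)(5*c + 11).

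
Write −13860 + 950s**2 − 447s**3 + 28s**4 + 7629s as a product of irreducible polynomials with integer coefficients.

Trying the rational-root candidates, s = 7 is a root, giving the factor (s − 7) and quotient 28s**3 − 251s**2 − 807s + 1980.
Next, s = 12/7 is a root, so (7s − 12) divides it; the quotient is 4s**2 − 29s − 165.
The remaining quadratic factors as (4s + 15)(s − 11).

(4s + 15)(7s − 12)(s − 11)(s − 7)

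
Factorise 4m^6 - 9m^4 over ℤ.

Factor out m^4 first: what remains is 4m^2 - 9.
Recognize a difference of squares with the parts 2m and 3.

m^4(2m + 3)(2m - 3)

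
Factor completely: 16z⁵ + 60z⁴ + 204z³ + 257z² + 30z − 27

By the rational root theorem, z = −3/2 is a root, giving the factor (2z + 3) and quotient 8z⁴ + 18z³ + 75z² + 16z − 9.
Next, z = 1/4 is a root, so (4z − 1) divides it; the quotient is 2z³ + 5z² + 20z + 9.
Then z = −1/2 is a root, so (2z + 1) divides it; the quotient is z² + 2z + 9.
The quadratic z² + 2z + 9 has discriminant −32 < 0 and is irreducible over ℤ.

(2z + 1)(2z + 3)(4z − 1)(z² + 2z + 9)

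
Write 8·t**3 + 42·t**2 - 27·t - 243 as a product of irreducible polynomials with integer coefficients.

(2·t + 9)·(4·t - 9)·(t + 3)

Trying the rational-root candidates, t = -9/2 is a root, so (2·t + 9) divides it; the quotient is 4·t**2 + 3·t - 27.
The remaining quadratic factors as (4·t - 9)(t + 3).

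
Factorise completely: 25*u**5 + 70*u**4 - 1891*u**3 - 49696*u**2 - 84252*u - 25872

By the rational root theorem, u = -2/5 is a root, so (5*u + 2) divides it; the quotient is 5*u**4 + 12*u**3 - 383*u**2 - 9786*u - 12936.
Then u = -7/5 is a root, so (5*u + 7) divides it; the quotient is u**3 + u**2 - 78*u - 1848.
Next, u = 14 is a root, so (u - 14) divides it; the quotient is u**2 + 15*u + 132.
The quadratic u**2 + 15*u + 132 has discriminant -303 < 0 and is irreducible over ℤ.

(5*u + 2)*(5*u + 7)*(u - 14)*(u**2 + 15*u + 132)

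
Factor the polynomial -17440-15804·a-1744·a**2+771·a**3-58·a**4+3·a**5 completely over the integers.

(3·a+5)·(a+2)·(a-8)·(a**2-15·a+218)

Trying the rational-root candidates, a = 8 is a root, giving the factor (a-8) and quotient 3·a**4-34·a**3+499·a**2+2248·a+2180.
Next, a = -5/3 is a root, so (3·a+5) is a factor; dividing leaves a**3-13·a**2+188·a+436.
Then a = -2 is a root, giving the factor (a+2) and quotient a**2-15·a+218.
The quadratic a**2-15·a+218 has discriminant -647 < 0 and is irreducible over ℤ.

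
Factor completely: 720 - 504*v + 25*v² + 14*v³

Among the possible rational roots, v = -15/2 is a root, giving the factor (2*v + 15) and quotient 7*v² - 40*v + 48.
The remaining quadratic factors as (7*v - 12)(v - 4).

(2*v + 15)*(7*v - 12)*(v - 4)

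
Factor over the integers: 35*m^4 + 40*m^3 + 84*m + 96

Group as (35*m^4 + 84*m) + (40*m^3 + 96) = 7*m*(5*m^3 + 12) + 8*(5*m^3 + 12).
Both groups share the factor (5*m^3 + 12).

(7*m + 8)*(5*m^3 + 12)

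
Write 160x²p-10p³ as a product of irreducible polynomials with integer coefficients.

Factor out 10p, leaving 16x²-p², which is a difference of two squares.

10p(4x-p)(4x+p)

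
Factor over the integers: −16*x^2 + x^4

Pull out the common factor x^2, leaving x^2 − 16.
Recognize a difference of squares with the parts x and 4.

x^2*(x + 4)*(x − 4)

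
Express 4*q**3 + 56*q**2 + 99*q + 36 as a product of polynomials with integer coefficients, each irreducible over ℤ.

(2*q + 1)*(2*q + 3)*(q + 12)

Trying the rational-root candidates, q = -3/2 is a root, so (2*q + 3) divides it; the quotient is 2*q**2 + 25*q + 12.
The remaining quadratic factors as (q + 12)(2*q + 1).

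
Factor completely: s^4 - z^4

(s + z)*(s - z)*(s^2 + z^2)

Difference of squares twice: with A = s and B = z, A⁴ − B⁴ = (A² − B²)(A² + B²), and A² − B² factors again.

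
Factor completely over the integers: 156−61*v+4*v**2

Need a pair with product 4·156 = 624 and sum −61: that's −13 and −48.
Split the middle term: 4*v**2−13*v − 48*v+156 = v*(4*v−13) − 12*(4*v−13).

(4*v−13)*(v−12)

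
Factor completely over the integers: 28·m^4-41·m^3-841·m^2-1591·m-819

Trying the rational-root candidates, m = -13/4 is a root, so (4·m+13) divides it; the quotient is 7·m^3-33·m^2-103·m-63.
Next, m = 7 is a root, so (m-7) is a factor; dividing leaves 7·m^2+16·m+9.
The remaining quadratic factors as (7·m+9)(m+1).

(4·m+13)·(7·m+9)·(m+1)·(m-7)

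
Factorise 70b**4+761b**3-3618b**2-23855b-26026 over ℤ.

(2b-13)(5b+14)(7b+11)(b+13)

Trying the rational-root candidates, b = 13/2 is a root, giving the factor (2b-13) and quotient 35b**3+608b**2+2143b+2002.
Continuing, b = -13 is a root, so (b+13) divides it; the quotient is 35b**2+153b+154.
The remaining quadratic factors as (7b+11)(5b+14).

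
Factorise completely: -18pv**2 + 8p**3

2p(2p + 3v)(2p - 3v)

Pull out the common factor 2p; 4p**2 - 9v**2 is a difference of squares.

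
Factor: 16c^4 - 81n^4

Difference of squares twice: with A = 2c and B = 3n, A⁴ − B⁴ = (A² − B²)(A² + B²), and A² − B² factors again.

(2c + 3n)(2c - 3n)(4c^2 + 9n^2)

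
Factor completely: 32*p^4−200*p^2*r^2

Every term has a factor of 8*p^2. Then 4*p^2−25*r^2 = (2*p)² − (5*r)².

8*p^2*(2*p+5*r)*(2*p−5*r)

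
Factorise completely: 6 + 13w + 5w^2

Need a pair with product 5·6 = 30 and sum 13: that's 10 and 3.
Split the middle term: 5w^2 + 10w + 3w + 6 = 5w(w + 2) + 3(w + 2).

(5w + 3)(w + 2)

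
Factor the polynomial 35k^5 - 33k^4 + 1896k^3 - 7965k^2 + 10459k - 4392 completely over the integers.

By the rational root theorem, k = 8/7 is a root, so (7k - 8) divides it; the quotient is 5k^4 + k^3 + 272k^2 - 827k + 549.
Continuing, k = 9/5 is a root, so (5k - 9) is a factor; dividing leaves k^3 + 2k^2 + 58k - 61.
Continuing, k = 1 is a root, so (k - 1) is a factor; dividing leaves k^2 + 3k + 61.
The quadratic k^2 + 3k + 61 has discriminant -235 < 0 and is irreducible over ℤ.

(5k - 9)(7k - 8)(k - 1)(k^2 + 3k + 61)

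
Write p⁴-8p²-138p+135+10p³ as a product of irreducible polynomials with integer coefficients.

(p+5)(p+9)(p-1)(p-3)

Trying the rational-root candidates, p = 3 is a root, so (p-3) divides it; the quotient is p³+13p²+31p-45.
Next, p = -5 is a root, so (p+5) is a factor; dividing leaves p²+8p-9.
The remaining quadratic factors as (p+9)(p-1).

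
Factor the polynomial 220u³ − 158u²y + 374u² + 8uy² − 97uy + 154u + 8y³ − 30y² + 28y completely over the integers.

(10u − 4y + 7)(11u + 2y)(2u − y + 2)

Group: 10u(22u² − 7uy + 22u − 2y² + 4y) + (−4y + 7)(22u² − 7uy + 22u − 2y² + 4y); both groups contain (22u² − 7uy + 22u − 2y² + 4y), so (10u − 4y + 7) is a factor with cofactor 22u² − 7uy + 22u − 2y² + 4y.
The cofactor groups again: 22u² − 7uy + 22u − 2y² + 4y = 11u(2u − y + 2) + 2y(2u − y + 2); both groups contain (2u − y + 2), giving (11u + 2y)(2u − y + 2).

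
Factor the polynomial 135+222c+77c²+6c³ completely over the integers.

(6c+5)(c+3)(c+9)

By the rational root theorem, c = -9 is a root, so (c+9) divides it; the quotient is 6c²+23c+15.
The remaining quadratic factors as (c+3)(6c+5).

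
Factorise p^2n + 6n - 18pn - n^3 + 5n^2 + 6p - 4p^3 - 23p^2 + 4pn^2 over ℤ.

Group: p(-4p^2 - 3pn + p + n^2 + n) + (-n + 6)(-4p^2 - 3pn + p + n^2 + n); both groups contain (-4p^2 - 3pn + p + n^2 + n), so (p - n + 6) is a factor with cofactor -4p^2 - 3pn + p + n^2 + n.
The cofactor groups again: -4p^2 - 3pn + p + n^2 + n = -4p(p + n) + (n + 1)(p + n); both groups contain (p + n), giving -(4p - n - 1)(p + n).

-(4p - n - 1)(p - n + 6)(p + n)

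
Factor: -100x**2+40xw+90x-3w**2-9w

-(10x-3w-9)(10x-w)

Group: -10x(10x-w) + (3w+9)(10x-w); both groups contain (10x-w).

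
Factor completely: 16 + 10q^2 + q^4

(q^2 + 2)(q^2 + 8)

Substitute u = q^2 to get a quadratic in u, then factor.
q^2 + 8 is irreducible over ℤ (always positive, so no real roots).
q^2 + 2 is irreducible over ℤ (always positive, so no real roots).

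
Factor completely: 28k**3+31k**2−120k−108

(4k+9)(7k+6)(k−2)

Trying the rational-root candidates, k = −6/7 is a root, so (7k+6) is a factor; dividing leaves 4k**2+k−18.
The remaining quadratic factors as (4k+9)(k−2).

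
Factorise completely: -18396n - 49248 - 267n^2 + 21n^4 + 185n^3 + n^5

(n + 12)(n + 3)(n - 8)(n^2 + 14n + 171)

Trying the rational-root candidates, n = 8 is a root, giving the factor (n - 8) and quotient n^4 + 29n^3 + 417n^2 + 3069n + 6156.
Next, n = -12 is a root, so (n + 12) is a factor; dividing leaves n^3 + 17n^2 + 213n + 513.
Then n = -3 is a root, so (n + 3) is a factor; dividing leaves n^2 + 14n + 171.
The quadratic n^2 + 14n + 171 has discriminant -488 < 0 and is irreducible over ℤ.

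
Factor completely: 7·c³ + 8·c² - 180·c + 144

Among the possible rational roots, c = 4 is a root, giving the factor (c - 4) and quotient 7·c² + 36·c - 36.
The remaining quadratic factors as (c + 6)(7·c - 6).

(7·c - 6)·(c + 6)·(c - 4)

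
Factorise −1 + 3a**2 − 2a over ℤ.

Need a pair with product 3·(−1) = −3 and sum −2: that's 1 and −3.
Split the middle term: 3a**2 + a − 3a − 1 = a(3a + 1) − (3a + 1).

(3a + 1)(a − 1)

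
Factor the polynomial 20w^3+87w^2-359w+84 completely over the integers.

Trying the rational-root candidates, w = -7 is a root, giving the factor (w+7) and quotient 20w^2-53w+12.
The remaining quadratic factors as (5w-12)(4w-1).

(4w-1)(5w-12)(w+7)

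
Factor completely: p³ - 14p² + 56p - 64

(p - 2)(p - 4)(p - 8)

Among the possible rational roots, p = 2 is a root, so (p - 2) divides it; the quotient is p² - 12p + 32.
The remaining quadratic factors as (p - 8)(p - 4).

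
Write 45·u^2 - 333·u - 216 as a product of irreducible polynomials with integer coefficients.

9·(5·u + 3)·(u - 8)

Pull out the common factor 9, then factor the remaining trinomial.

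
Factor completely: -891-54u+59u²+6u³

(2u+9)(3u-11)(u+9)

Trying the rational-root candidates, u = -9 is a root, so (u+9) divides it; the quotient is 6u²+5u-99.
The remaining quadratic factors as (2u+9)(3u-11).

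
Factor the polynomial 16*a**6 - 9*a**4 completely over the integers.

Factor out a**4 first: what remains is 16*a**2 - 9.
Recognize a difference of squares with the parts 4*a and 3.

a**4*(4*a + 3)*(4*a - 3)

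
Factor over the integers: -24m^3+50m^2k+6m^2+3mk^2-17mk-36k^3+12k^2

Group: 4m(-6m^2+17mk-12k^2) + (3k-1)(-6m^2+17mk-12k^2); both groups contain (-6m^2+17mk-12k^2), so (4m+3k-1) is a factor with cofactor -6m^2+17mk-12k^2.
The cofactor groups again: -6m^2+17mk-12k^2 = -3m(2m-3k) + 4k(2m-3k); both groups contain (2m-3k), giving -(3m-4k)(2m-3k).

-(2m-3k)(3m-4k)(4m+3k-1)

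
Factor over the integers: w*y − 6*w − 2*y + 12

(w − 2)*(y − 6)

Group as (w*y − 6*w) + (−2*y + 12) = w*(y − 6) − 2*(y − 6).
Both groups share the factor (y − 6).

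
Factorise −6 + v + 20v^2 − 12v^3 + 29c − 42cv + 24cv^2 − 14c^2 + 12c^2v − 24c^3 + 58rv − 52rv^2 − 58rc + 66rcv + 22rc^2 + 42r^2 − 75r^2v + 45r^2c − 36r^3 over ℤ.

−(3r − 2c + 2v − 3)(3r − 4c + 2v + 1)(4r + 3c + 3v − 2)

Group: 3r(−12r^2 + 7rc − 17rv + 2r + 12c^2 + 6cv − 11c − 6v^2 + v + 2) + (−2c + 2v − 3)(−12r^2 + 7rc − 17rv + 2r + 12c^2 + 6cv − 11c − 6v^2 + v + 2); both groups contain (−12r^2 + 7rc − 17rv + 2r + 12c^2 + 6cv − 11c − 6v^2 + v + 2), so (3r − 2c + 2v − 3) is a factor with cofactor −12r^2 + 7rc − 17rv + 2r + 12c^2 + 6cv − 11c − 6v^2 + v + 2.
The cofactor groups again: −12r^2 + 7rc − 17rv + 2r + 12c^2 + 6cv − 11c − 6v^2 + v + 2 = −3r(4r + 3c + 3v − 2) + (4c − 2v − 1)(4r + 3c + 3v − 2); both groups contain (4r + 3c + 3v − 2), giving −(3r − 4c + 2v + 1)(4r + 3c + 3v − 2).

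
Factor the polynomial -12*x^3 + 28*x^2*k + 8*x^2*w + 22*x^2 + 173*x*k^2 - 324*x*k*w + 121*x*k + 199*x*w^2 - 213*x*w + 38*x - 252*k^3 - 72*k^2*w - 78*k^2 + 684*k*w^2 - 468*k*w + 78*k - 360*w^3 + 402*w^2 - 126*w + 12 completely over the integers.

-(3*x - 4*k - 8*w + 2)*(2*x - 9*k + 9*w - 6)*(2*x + 7*k - 5*w + 1)

Group: 2*x*(-6*x^2 - 13*x*k + 31*x*w - 7*x + 28*k^2 + 36*k*w - 10*k - 40*w^2 + 18*w - 2) + (-9*k + 9*w - 6)*(-6*x^2 - 13*x*k + 31*x*w - 7*x + 28*k^2 + 36*k*w - 10*k - 40*w^2 + 18*w - 2); both groups contain (-6*x^2 - 13*x*k + 31*x*w - 7*x + 28*k^2 + 36*k*w - 10*k - 40*w^2 + 18*w - 2), so (2*x - 9*k + 9*w - 6) is a factor with cofactor -6*x^2 - 13*x*k + 31*x*w - 7*x + 28*k^2 + 36*k*w - 10*k - 40*w^2 + 18*w - 2.
The cofactor groups again: -6*x^2 - 13*x*k + 31*x*w - 7*x + 28*k^2 + 36*k*w - 10*k - 40*w^2 + 18*w - 2 = -2*x*(3*x - 4*k - 8*w + 2) + (-7*k + 5*w - 1)*(3*x - 4*k - 8*w + 2); both groups contain (3*x - 4*k - 8*w + 2), giving -(2*x + 7*k - 5*w + 1)*(3*x - 4*k - 8*w + 2).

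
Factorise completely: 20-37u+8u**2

Need a pair with product 8·20 = 160 and sum -37: that's -32 and -5.
Split the middle term: 8u**2-32u - 5u+20 = 8u(u-4) - 5(u-4).

(8u-5)(u-4)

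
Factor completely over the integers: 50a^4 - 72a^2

2a^2(5a + 6)(5a - 6)

Every term has a factor of 2a^2. Then 25a^2 - 36 = (5a)² − (6)².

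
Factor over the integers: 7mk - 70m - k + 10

(7m - 1)(k - 10)

Group as (7mk - 70m) + (-k + 10) = 7m(k - 10) - (k - 10).
Both groups share the factor (k - 10).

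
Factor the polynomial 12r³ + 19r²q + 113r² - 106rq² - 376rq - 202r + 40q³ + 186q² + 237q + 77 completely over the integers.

(r - 2q - 1)(12r - 5q - 7)(r + 4q + 11)

Group: r(12r² - 29rq - 19r + 10q² + 19q + 7) + (4q + 11)(12r² - 29rq - 19r + 10q² + 19q + 7); both groups contain (12r² - 29rq - 19r + 10q² + 19q + 7), so (r + 4q + 11) is a factor with cofactor 12r² - 29rq - 19r + 10q² + 19q + 7.
The cofactor groups again: 12r² - 29rq - 19r + 10q² + 19q + 7 = r(12r - 5q - 7) + (-2q - 1)(12r - 5q - 7); both groups contain (12r - 5q - 7), giving (r - 2q - 1)(12r - 5q - 7).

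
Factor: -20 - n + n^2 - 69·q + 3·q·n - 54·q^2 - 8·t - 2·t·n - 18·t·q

Group: -2·t·(9·q + n + 4) + (-6·q + n - 5)·(9·q + n + 4); both groups contain (9·q + n + 4).

-(2·t + 6·q - n + 5)·(9·q + n + 4)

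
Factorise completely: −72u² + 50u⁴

2u²(5u + 6)(5u − 6)

Factor out 2u², leaving 25u² − 36, which is a difference of two squares.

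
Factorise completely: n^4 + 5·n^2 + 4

Substitute u = n^2 to get a quadratic in u, then factor.
n^2 + 1 is irreducible over ℤ (sum of squares).
n^2 + 4 is irreducible over ℤ (sum of squares).

(n^2 + 1)·(n^2 + 4)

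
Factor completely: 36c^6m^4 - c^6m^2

Pull out the common factor c^6m^2, leaving 36m^2 - 1.
Recognize a difference of squares with the parts 6m and 1.

c^6m^2(6m + 1)(6m - 1)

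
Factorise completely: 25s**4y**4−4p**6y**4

−y**4(2p**3+5s**2)(2p**3−5s**2)

Pull out the common factor y**4, leaving −4p**6+25s**4.
Recognize a difference of squares with the parts 5s**2 and 2p**3.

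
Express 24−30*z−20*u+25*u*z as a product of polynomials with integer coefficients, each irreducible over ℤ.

Group as (25*u*z−20*u) + (−30*z+24) = 5*u*(5*z−4) − 6*(5*z−4).
Both groups share the factor (5*z−4).

(5*u−6)*(5*z−4)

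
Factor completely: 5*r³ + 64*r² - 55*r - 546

Trying the rational-root candidates, r = -13 is a root, giving the factor (r + 13) and quotient 5*r² - r - 42.
The remaining quadratic factors as (5*r + 14)(r - 3).

(5*r + 14)*(r + 13)*(r - 3)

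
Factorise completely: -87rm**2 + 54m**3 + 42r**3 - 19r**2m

(3r - 2m)(7r - 9m)(2r + 3m)

Group: 7r(6r**2 + 5rm - 6m**2) - 9m(6r**2 + 5rm - 6m**2); both groups contain (6r**2 + 5rm - 6m**2), so (7r - 9m) is a factor with cofactor 6r**2 + 5rm - 6m**2.
The cofactor groups again: 6r**2 + 5rm - 6m**2 = 2r(3r - 2m) + 3m(3r - 2m); both groups contain (3r - 2m), giving (2r + 3m)(3r - 2m).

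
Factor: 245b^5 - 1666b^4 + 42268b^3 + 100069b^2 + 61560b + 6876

Trying the rational-root candidates, b = -6/5 is a root, giving the factor (5b + 6) and quotient 49b^4 - 392b^3 + 8924b^2 + 9305b + 1146.
Next, b = -6/7 is a root, so (7b + 6) is a factor; dividing leaves 7b^3 - 62b^2 + 1328b + 191.
Then b = -1/7 is a root, so (7b + 1) is a factor; dividing leaves b^2 - 9b + 191.
The quadratic b^2 - 9b + 191 has discriminant -683 < 0 and is irreducible over ℤ.

(5b + 6)(7b + 1)(7b + 6)(b^2 - 9b + 191)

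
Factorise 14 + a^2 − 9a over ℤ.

Two integers with product 14 and sum −9 are −2 and −7.

(a − 2)(a − 7)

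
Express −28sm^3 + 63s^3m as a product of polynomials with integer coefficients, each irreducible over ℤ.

7ms(3s − 2m)(3s + 2m)

Every term has a factor of 7sm. Then 9s^2 − 4m^2 = (3s)² − (2m)².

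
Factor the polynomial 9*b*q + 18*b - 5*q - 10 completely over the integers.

(9*b - 5)*(q + 2)

Group as (9*b*q + 18*b) + (-5*q - 10) = 9*b*(q + 2) - 5*(q + 2).
Both groups share the factor (q + 2).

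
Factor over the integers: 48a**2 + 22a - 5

Need a pair with product 48·(-5) = -240 and sum 22: that's -8 and 30.
Split the middle term: 48a**2 - 8a + 30a - 5 = 8a(6a - 1) + 5(6a - 1).

(6a - 1)(8a + 5)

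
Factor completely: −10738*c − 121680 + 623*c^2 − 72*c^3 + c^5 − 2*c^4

(c + 10)*(c + 8)*(c − 13)*(c^2 − 7*c + 117)

Testing divisors of the constant over divisors of the leading coefficient, c = −10 is a root, so (c + 10) divides it; the quotient is c^4 − 12*c^3 + 48*c^2 + 143*c − 12168.
Continuing, c = −8 is a root, giving the factor (c + 8) and quotient c^3 − 20*c^2 + 208*c − 1521.
Then c = 13 is a root, so (c − 13) divides it; the quotient is c^2 − 7*c + 117.
The quadratic c^2 − 7*c + 117 has discriminant −419 < 0 and is irreducible over ℤ.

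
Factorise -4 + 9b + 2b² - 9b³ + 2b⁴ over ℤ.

By the rational root theorem, b = 1/2 is a root, giving the factor (2b - 1) and quotient b³ - 4b² - b + 4.
Continuing, b = 4 is a root, so (b - 4) divides it; the quotient is b² - 1.
The remaining quadratic factors as (b + 1)(b - 1).

(2b - 1)(b + 1)(b - 1)(b - 4)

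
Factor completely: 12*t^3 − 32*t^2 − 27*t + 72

(2*t + 3)*(2*t − 3)*(3*t − 8)

Group as (12*t^3 − 27*t) + (−32*t^2 + 72) = 3*t*(4*t^2 − 9) − 8*(4*t^2 − 9).
Both groups share the factor (4*t^2 − 9).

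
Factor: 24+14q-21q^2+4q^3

(4q+3)(q-2)(q-4)

Trying the rational-root candidates, q = 2 is a root, so (q-2) is a factor; dividing leaves 4q^2-13q-12.
The remaining quadratic factors as (4q+3)(q-4).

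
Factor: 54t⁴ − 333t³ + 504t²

9t²(2t − 7)(3t − 8)

Pull out the common factor 9t², then factor the remaining trinomial.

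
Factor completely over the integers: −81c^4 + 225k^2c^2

9c^2(5k − 3c)(5k + 3c)

Every term has a factor of 9c^2. Then 25k^2 − 9c^2 = (5k)² − (3c)².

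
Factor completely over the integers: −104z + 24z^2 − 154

2(2z − 11)(6z + 7)

Pull out the common factor 2, then factor the remaining trinomial.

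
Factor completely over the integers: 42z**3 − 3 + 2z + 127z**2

Testing divisors of the constant over divisors of the leading coefficient, z = −1/6 is a root, so (6z + 1) is a factor; dividing leaves 7z**2 + 20z − 3.
The remaining quadratic factors as (z + 3)(7z − 1).

(6z + 1)(7z − 1)(z + 3)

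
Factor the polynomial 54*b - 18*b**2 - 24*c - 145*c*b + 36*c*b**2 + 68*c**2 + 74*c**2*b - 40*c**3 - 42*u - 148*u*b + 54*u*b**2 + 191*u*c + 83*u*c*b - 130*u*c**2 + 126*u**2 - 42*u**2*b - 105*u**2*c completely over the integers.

-(7*u + 4*c - 9*b)*(5*c + 2*b - 6)*(3*u + 2*c - 1)

Group: 7*u*(-15*u*c - 6*u*b + 18*u - 10*c**2 - 4*c*b + 17*c + 2*b - 6) + (4*c - 9*b)*(-15*u*c - 6*u*b + 18*u - 10*c**2 - 4*c*b + 17*c + 2*b - 6); both groups contain (-15*u*c - 6*u*b + 18*u - 10*c**2 - 4*c*b + 17*c + 2*b - 6), so (7*u + 4*c - 9*b) is a factor with cofactor -15*u*c - 6*u*b + 18*u - 10*c**2 - 4*c*b + 17*c + 2*b - 6.
The cofactor groups again: -15*u*c - 6*u*b + 18*u - 10*c**2 - 4*c*b + 17*c + 2*b - 6 = -3*u*(5*c + 2*b - 6) + (-2*c + 1)*(5*c + 2*b - 6); both groups contain (5*c + 2*b - 6), giving -(3*u + 2*c - 1)*(5*c + 2*b - 6).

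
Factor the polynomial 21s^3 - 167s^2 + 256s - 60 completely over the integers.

(3s - 5)(7s - 2)(s - 6)

Among the possible rational roots, s = 2/7 is a root, giving the factor (7s - 2) and quotient 3s^2 - 23s + 30.
The remaining quadratic factors as (3s - 5)(s - 6).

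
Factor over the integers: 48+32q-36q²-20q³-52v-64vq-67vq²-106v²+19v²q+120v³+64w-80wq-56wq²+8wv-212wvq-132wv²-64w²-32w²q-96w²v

Group: 4w(-24wv-8wq-16w+15v²-7vq-2v-4q²-12q-8) + (8v+5q-6)(-24wv-8wq-16w+15v²-7vq-2v-4q²-12q-8); both groups contain (-24wv-8wq-16w+15v²-7vq-2v-4q²-12q-8), so (4w+8v+5q-6) is a factor with cofactor -24wv-8wq-16w+15v²-7vq-2v-4q²-12q-8.
The cofactor groups again: -24wv-8wq-16w+15v²-7vq-2v-4q²-12q-8 = -8w(3v+q+2) + (5v-4q-4)(3v+q+2); both groups contain (3v+q+2), giving -(8w-5v+4q+4)(3v+q+2).

-(8w-5v+4q+4)(4w+8v+5q-6)(3v+q+2)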